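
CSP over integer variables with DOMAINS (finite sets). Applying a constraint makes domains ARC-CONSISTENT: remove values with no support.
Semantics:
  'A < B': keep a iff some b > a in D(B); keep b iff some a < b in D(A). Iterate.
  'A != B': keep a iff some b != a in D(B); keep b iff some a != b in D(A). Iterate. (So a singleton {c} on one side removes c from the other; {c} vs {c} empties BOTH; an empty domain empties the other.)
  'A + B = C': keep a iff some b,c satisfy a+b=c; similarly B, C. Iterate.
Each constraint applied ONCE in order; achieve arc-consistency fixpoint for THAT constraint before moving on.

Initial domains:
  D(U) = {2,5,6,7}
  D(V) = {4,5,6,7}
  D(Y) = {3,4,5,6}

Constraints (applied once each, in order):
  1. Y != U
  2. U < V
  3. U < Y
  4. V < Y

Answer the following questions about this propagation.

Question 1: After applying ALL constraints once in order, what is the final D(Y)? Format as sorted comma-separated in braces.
Constraint 1 (Y != U) on D(Y)={3,4,5,6} D(U)={2,5,6,7}: no change
Constraint 2 (U < V) on D(U)={2,5,6,7} D(V)={4,5,6,7}: U {2,5,6,7}->{2,5,6}
Constraint 3 (U < Y) on D(U)={2,5,6} D(Y)={3,4,5,6}: U {2,5,6}->{2,5}
Constraint 4 (V < Y) on D(V)={4,5,6,7} D(Y)={3,4,5,6}: V {4,5,6,7}->{4,5}; Y {3,4,5,6}->{5,6}
So after all 4 constraints: D(Y) = {5,6}

Answer: {5,6}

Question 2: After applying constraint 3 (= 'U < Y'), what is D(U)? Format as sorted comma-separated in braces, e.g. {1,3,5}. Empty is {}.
Constraint 1 (Y != U) on D(Y)={3,4,5,6} D(U)={2,5,6,7}: no change
Constraint 2 (U < V) on D(U)={2,5,6,7} D(V)={4,5,6,7}: U {2,5,6,7}->{2,5,6}
Constraint 3 (U < Y) on D(U)={2,5,6} D(Y)={3,4,5,6}: U {2,5,6}->{2,5}
So after constraint 3: D(U) = {2,5}

Answer: {2,5}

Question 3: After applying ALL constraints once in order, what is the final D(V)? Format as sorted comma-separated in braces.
Answer: {4,5}

Derivation:
Constraint 1 (Y != U) on D(Y)={3,4,5,6} D(U)={2,5,6,7}: no change
Constraint 2 (U < V) on D(U)={2,5,6,7} D(V)={4,5,6,7}: U {2,5,6,7}->{2,5,6}
Constraint 3 (U < Y) on D(U)={2,5,6} D(Y)={3,4,5,6}: U {2,5,6}->{2,5}
Constraint 4 (V < Y) on D(V)={4,5,6,7} D(Y)={3,4,5,6}: V {4,5,6,7}->{4,5}; Y {3,4,5,6}->{5,6}
So after all 4 constraints: D(V) = {4,5}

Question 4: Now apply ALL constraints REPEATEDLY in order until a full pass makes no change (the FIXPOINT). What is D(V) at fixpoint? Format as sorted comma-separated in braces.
Answer: {4,5}

Derivation:
pass 0 (initial): D(V)={4,5,6,7}
pass 1: U {2,5,6,7}->{2,5}; V {4,5,6,7}->{4,5}; Y {3,4,5,6}->{5,6}
pass 2: U {2,5}->{2}
pass 3: no change
Fixpoint after 3 passes: D(V) = {4,5}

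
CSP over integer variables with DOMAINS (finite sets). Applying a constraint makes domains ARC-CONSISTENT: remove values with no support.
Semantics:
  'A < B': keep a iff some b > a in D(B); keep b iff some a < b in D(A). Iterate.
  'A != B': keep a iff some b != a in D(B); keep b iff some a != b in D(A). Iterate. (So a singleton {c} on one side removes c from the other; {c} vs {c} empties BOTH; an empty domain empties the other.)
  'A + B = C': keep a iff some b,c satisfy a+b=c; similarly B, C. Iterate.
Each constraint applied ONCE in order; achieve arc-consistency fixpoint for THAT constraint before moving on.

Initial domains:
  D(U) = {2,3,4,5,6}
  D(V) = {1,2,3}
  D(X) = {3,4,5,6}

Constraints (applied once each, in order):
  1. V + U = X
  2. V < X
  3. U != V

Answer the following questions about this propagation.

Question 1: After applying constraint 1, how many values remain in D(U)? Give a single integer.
Constraint 1 (V + U = X) on D(V)={1,2,3} D(U)={2,3,4,5,6} D(X)={3,4,5,6}: U {2,3,4,5,6}->{2,3,4,5}
So after constraint 1: D(U)={2,3,4,5}, size = 4

Answer: 4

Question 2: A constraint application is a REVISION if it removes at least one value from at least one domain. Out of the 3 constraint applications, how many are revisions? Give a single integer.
Answer: 1

Derivation:
Constraint 1 (V + U = X) on D(V)={1,2,3} D(U)={2,3,4,5,6} D(X)={3,4,5,6}: U {2,3,4,5,6}->{2,3,4,5} => REVISION
Constraint 2 (V < X) on D(V)={1,2,3} D(X)={3,4,5,6}: no change => not a revision
Constraint 3 (U != V) on D(U)={2,3,4,5} D(V)={1,2,3}: no change => not a revision
Total revisions = 1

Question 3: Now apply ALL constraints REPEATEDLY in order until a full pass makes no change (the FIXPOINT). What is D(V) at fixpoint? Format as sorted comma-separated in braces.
pass 0 (initial): D(V)={1,2,3}
pass 1: U {2,3,4,5,6}->{2,3,4,5}
pass 2: no change
Fixpoint after 2 passes: D(V) = {1,2,3}

Answer: {1,2,3}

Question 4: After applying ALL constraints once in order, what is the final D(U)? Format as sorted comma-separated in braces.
Constraint 1 (V + U = X) on D(V)={1,2,3} D(U)={2,3,4,5,6} D(X)={3,4,5,6}: U {2,3,4,5,6}->{2,3,4,5}
Constraint 2 (V < X) on D(V)={1,2,3} D(X)={3,4,5,6}: no change
Constraint 3 (U != V) on D(U)={2,3,4,5} D(V)={1,2,3}: no change
So after all 3 constraints: D(U) = {2,3,4,5}

Answer: {2,3,4,5}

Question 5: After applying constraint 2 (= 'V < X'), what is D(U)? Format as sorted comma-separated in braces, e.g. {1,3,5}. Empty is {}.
Answer: {2,3,4,5}

Derivation:
Constraint 1 (V + U = X) on D(V)={1,2,3} D(U)={2,3,4,5,6} D(X)={3,4,5,6}: U {2,3,4,5,6}->{2,3,4,5}
Constraint 2 (V < X) on D(V)={1,2,3} D(X)={3,4,5,6}: no change
So after constraint 2: D(U) = {2,3,4,5}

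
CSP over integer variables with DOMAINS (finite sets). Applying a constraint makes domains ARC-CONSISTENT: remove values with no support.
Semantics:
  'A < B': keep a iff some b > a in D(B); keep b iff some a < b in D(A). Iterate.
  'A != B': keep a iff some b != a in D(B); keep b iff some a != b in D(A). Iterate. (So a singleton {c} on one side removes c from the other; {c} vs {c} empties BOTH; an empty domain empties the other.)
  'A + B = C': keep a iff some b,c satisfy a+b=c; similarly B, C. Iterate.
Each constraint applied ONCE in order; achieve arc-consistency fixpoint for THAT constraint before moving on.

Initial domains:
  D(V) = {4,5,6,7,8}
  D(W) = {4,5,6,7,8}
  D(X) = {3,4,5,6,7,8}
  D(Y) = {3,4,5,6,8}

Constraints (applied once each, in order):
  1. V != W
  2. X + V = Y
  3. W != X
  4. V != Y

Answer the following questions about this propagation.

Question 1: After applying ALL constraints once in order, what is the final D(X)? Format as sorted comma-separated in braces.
Constraint 1 (V != W) on D(V)={4,5,6,7,8} D(W)={4,5,6,7,8}: no change
Constraint 2 (X + V = Y) on D(X)={3,4,5,6,7,8} D(V)={4,5,6,7,8} D(Y)={3,4,5,6,8}: X {3,4,5,6,7,8}->{3,4}; V {4,5,6,7,8}->{4,5}; Y {3,4,5,6,8}->{8}
Constraint 3 (W != X) on D(W)={4,5,6,7,8} D(X)={3,4}: no change
Constraint 4 (V != Y) on D(V)={4,5} D(Y)={8}: no change
So after all 4 constraints: D(X) = {3,4}

Answer: {3,4}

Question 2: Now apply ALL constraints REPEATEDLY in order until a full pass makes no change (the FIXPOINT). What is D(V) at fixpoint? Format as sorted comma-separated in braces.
Answer: {4,5}

Derivation:
pass 0 (initial): D(V)={4,5,6,7,8}
pass 1: V {4,5,6,7,8}->{4,5}; X {3,4,5,6,7,8}->{3,4}; Y {3,4,5,6,8}->{8}
pass 2: no change
Fixpoint after 2 passes: D(V) = {4,5}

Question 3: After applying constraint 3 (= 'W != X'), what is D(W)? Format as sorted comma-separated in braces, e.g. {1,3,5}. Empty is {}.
Answer: {4,5,6,7,8}

Derivation:
Constraint 1 (V != W) on D(V)={4,5,6,7,8} D(W)={4,5,6,7,8}: no change
Constraint 2 (X + V = Y) on D(X)={3,4,5,6,7,8} D(V)={4,5,6,7,8} D(Y)={3,4,5,6,8}: X {3,4,5,6,7,8}->{3,4}; V {4,5,6,7,8}->{4,5}; Y {3,4,5,6,8}->{8}
Constraint 3 (W != X) on D(W)={4,5,6,7,8} D(X)={3,4}: no change
So after constraint 3: D(W) = {4,5,6,7,8}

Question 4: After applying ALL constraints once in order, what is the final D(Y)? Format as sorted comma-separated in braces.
Answer: {8}

Derivation:
Constraint 1 (V != W) on D(V)={4,5,6,7,8} D(W)={4,5,6,7,8}: no change
Constraint 2 (X + V = Y) on D(X)={3,4,5,6,7,8} D(V)={4,5,6,7,8} D(Y)={3,4,5,6,8}: X {3,4,5,6,7,8}->{3,4}; V {4,5,6,7,8}->{4,5}; Y {3,4,5,6,8}->{8}
Constraint 3 (W != X) on D(W)={4,5,6,7,8} D(X)={3,4}: no change
Constraint 4 (V != Y) on D(V)={4,5} D(Y)={8}: no change
So after all 4 constraints: D(Y) = {8}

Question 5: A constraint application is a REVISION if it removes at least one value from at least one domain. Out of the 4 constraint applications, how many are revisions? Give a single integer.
Answer: 1

Derivation:
Constraint 1 (V != W) on D(V)={4,5,6,7,8} D(W)={4,5,6,7,8}: no change => not a revision
Constraint 2 (X + V = Y) on D(X)={3,4,5,6,7,8} D(V)={4,5,6,7,8} D(Y)={3,4,5,6,8}: X {3,4,5,6,7,8}->{3,4}; V {4,5,6,7,8}->{4,5}; Y {3,4,5,6,8}->{8} => REVISION
Constraint 3 (W != X) on D(W)={4,5,6,7,8} D(X)={3,4}: no change => not a revision
Constraint 4 (V != Y) on D(V)={4,5} D(Y)={8}: no change => not a revision
Total revisions = 1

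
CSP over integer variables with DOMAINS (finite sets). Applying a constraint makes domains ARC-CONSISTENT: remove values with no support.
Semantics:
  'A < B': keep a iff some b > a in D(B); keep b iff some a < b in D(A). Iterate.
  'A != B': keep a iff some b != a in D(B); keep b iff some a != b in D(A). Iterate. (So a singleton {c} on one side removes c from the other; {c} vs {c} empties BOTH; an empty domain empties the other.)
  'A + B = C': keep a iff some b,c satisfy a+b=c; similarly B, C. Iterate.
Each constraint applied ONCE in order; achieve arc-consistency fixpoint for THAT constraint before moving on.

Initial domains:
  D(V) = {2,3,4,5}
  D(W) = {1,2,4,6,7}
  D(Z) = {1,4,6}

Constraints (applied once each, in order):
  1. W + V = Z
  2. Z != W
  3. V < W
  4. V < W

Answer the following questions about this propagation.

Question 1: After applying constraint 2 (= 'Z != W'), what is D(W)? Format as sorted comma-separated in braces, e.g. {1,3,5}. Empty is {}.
Answer: {1,2,4}

Derivation:
Constraint 1 (W + V = Z) on D(W)={1,2,4,6,7} D(V)={2,3,4,5} D(Z)={1,4,6}: W {1,2,4,6,7}->{1,2,4}; Z {1,4,6}->{4,6}
Constraint 2 (Z != W) on D(Z)={4,6} D(W)={1,2,4}: no change
So after constraint 2: D(W) = {1,2,4}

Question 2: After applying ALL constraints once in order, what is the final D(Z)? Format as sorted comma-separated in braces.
Constraint 1 (W + V = Z) on D(W)={1,2,4,6,7} D(V)={2,3,4,5} D(Z)={1,4,6}: W {1,2,4,6,7}->{1,2,4}; Z {1,4,6}->{4,6}
Constraint 2 (Z != W) on D(Z)={4,6} D(W)={1,2,4}: no change
Constraint 3 (V < W) on D(V)={2,3,4,5} D(W)={1,2,4}: V {2,3,4,5}->{2,3}; W {1,2,4}->{4}
Constraint 4 (V < W) on D(V)={2,3} D(W)={4}: no change
So after all 4 constraints: D(Z) = {4,6}

Answer: {4,6}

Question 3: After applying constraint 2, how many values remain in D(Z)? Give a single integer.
Constraint 1 (W + V = Z) on D(W)={1,2,4,6,7} D(V)={2,3,4,5} D(Z)={1,4,6}: W {1,2,4,6,7}->{1,2,4}; Z {1,4,6}->{4,6}
Constraint 2 (Z != W) on D(Z)={4,6} D(W)={1,2,4}: no change
So after constraint 2: D(Z)={4,6}, size = 2

Answer: 2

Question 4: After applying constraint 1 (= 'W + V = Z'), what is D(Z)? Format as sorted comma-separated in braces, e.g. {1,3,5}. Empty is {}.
Constraint 1 (W + V = Z) on D(W)={1,2,4,6,7} D(V)={2,3,4,5} D(Z)={1,4,6}: W {1,2,4,6,7}->{1,2,4}; Z {1,4,6}->{4,6}
So after constraint 1: D(Z) = {4,6}

Answer: {4,6}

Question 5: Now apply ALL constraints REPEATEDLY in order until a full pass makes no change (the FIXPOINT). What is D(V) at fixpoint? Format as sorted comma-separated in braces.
pass 0 (initial): D(V)={2,3,4,5}
pass 1: V {2,3,4,5}->{2,3}; W {1,2,4,6,7}->{4}; Z {1,4,6}->{4,6}
pass 2: V {2,3}->{2}; Z {4,6}->{6}
pass 3: no change
Fixpoint after 3 passes: D(V) = {2}

Answer: {2}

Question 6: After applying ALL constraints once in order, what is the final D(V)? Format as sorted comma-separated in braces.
Constraint 1 (W + V = Z) on D(W)={1,2,4,6,7} D(V)={2,3,4,5} D(Z)={1,4,6}: W {1,2,4,6,7}->{1,2,4}; Z {1,4,6}->{4,6}
Constraint 2 (Z != W) on D(Z)={4,6} D(W)={1,2,4}: no change
Constraint 3 (V < W) on D(V)={2,3,4,5} D(W)={1,2,4}: V {2,3,4,5}->{2,3}; W {1,2,4}->{4}
Constraint 4 (V < W) on D(V)={2,3} D(W)={4}: no change
So after all 4 constraints: D(V) = {2,3}

Answer: {2,3}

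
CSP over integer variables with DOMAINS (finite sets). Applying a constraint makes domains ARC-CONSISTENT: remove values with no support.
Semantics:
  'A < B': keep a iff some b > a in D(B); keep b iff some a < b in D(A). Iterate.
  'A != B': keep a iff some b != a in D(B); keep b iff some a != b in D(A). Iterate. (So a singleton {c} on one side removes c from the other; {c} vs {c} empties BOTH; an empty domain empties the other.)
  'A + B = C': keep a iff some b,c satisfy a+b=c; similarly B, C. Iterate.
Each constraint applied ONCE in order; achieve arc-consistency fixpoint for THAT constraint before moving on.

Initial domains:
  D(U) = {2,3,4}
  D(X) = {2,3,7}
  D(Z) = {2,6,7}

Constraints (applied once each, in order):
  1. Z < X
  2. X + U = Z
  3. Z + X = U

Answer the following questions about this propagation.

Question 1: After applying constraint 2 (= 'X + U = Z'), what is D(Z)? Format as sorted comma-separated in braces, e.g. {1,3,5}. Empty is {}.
Answer: {6}

Derivation:
Constraint 1 (Z < X) on D(Z)={2,6,7} D(X)={2,3,7}: Z {2,6,7}->{2,6}; X {2,3,7}->{3,7}
Constraint 2 (X + U = Z) on D(X)={3,7} D(U)={2,3,4} D(Z)={2,6}: X {3,7}->{3}; U {2,3,4}->{3}; Z {2,6}->{6}
So after constraint 2: D(Z) = {6}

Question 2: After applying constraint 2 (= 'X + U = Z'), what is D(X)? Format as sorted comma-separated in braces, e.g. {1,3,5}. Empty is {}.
Constraint 1 (Z < X) on D(Z)={2,6,7} D(X)={2,3,7}: Z {2,6,7}->{2,6}; X {2,3,7}->{3,7}
Constraint 2 (X + U = Z) on D(X)={3,7} D(U)={2,3,4} D(Z)={2,6}: X {3,7}->{3}; U {2,3,4}->{3}; Z {2,6}->{6}
So after constraint 2: D(X) = {3}

Answer: {3}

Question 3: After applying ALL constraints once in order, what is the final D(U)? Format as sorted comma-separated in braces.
Answer: {}

Derivation:
Constraint 1 (Z < X) on D(Z)={2,6,7} D(X)={2,3,7}: Z {2,6,7}->{2,6}; X {2,3,7}->{3,7}
Constraint 2 (X + U = Z) on D(X)={3,7} D(U)={2,3,4} D(Z)={2,6}: X {3,7}->{3}; U {2,3,4}->{3}; Z {2,6}->{6}
Constraint 3 (Z + X = U) on D(Z)={6} D(X)={3} D(U)={3}: Z {6}->{}; X {3}->{}; U {3}->{}
So after all 3 constraints: D(U) = {}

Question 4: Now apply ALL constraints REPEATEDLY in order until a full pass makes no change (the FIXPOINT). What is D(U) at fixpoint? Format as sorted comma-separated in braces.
pass 0 (initial): D(U)={2,3,4}
pass 1: U {2,3,4}->{}; X {2,3,7}->{}; Z {2,6,7}->{}
pass 2: no change
Fixpoint after 2 passes: D(U) = {}

Answer: {}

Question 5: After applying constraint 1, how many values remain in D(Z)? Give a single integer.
Constraint 1 (Z < X) on D(Z)={2,6,7} D(X)={2,3,7}: Z {2,6,7}->{2,6}; X {2,3,7}->{3,7}
So after constraint 1: D(Z)={2,6}, size = 2

Answer: 2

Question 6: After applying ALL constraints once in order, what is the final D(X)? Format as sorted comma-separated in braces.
Constraint 1 (Z < X) on D(Z)={2,6,7} D(X)={2,3,7}: Z {2,6,7}->{2,6}; X {2,3,7}->{3,7}
Constraint 2 (X + U = Z) on D(X)={3,7} D(U)={2,3,4} D(Z)={2,6}: X {3,7}->{3}; U {2,3,4}->{3}; Z {2,6}->{6}
Constraint 3 (Z + X = U) on D(Z)={6} D(X)={3} D(U)={3}: Z {6}->{}; X {3}->{}; U {3}->{}
So after all 3 constraints: D(X) = {}

Answer: {}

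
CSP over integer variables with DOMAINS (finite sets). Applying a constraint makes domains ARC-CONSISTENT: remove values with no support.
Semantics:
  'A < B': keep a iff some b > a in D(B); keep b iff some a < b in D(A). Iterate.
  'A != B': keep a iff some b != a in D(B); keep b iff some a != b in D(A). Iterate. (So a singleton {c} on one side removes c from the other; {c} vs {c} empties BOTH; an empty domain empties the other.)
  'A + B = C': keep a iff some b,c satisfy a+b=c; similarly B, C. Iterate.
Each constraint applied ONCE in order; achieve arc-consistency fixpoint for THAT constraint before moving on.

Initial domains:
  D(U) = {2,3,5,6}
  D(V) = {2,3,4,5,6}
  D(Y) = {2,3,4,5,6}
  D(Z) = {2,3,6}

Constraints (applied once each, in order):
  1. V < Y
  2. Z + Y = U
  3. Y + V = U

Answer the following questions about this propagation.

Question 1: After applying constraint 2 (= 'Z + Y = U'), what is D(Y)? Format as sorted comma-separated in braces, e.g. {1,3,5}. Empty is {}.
Constraint 1 (V < Y) on D(V)={2,3,4,5,6} D(Y)={2,3,4,5,6}: V {2,3,4,5,6}->{2,3,4,5}; Y {2,3,4,5,6}->{3,4,5,6}
Constraint 2 (Z + Y = U) on D(Z)={2,3,6} D(Y)={3,4,5,6} D(U)={2,3,5,6}: Z {2,3,6}->{2,3}; Y {3,4,5,6}->{3,4}; U {2,3,5,6}->{5,6}
So after constraint 2: D(Y) = {3,4}

Answer: {3,4}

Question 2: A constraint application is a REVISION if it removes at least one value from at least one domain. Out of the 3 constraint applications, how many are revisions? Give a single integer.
Answer: 3

Derivation:
Constraint 1 (V < Y) on D(V)={2,3,4,5,6} D(Y)={2,3,4,5,6}: V {2,3,4,5,6}->{2,3,4,5}; Y {2,3,4,5,6}->{3,4,5,6} => REVISION
Constraint 2 (Z + Y = U) on D(Z)={2,3,6} D(Y)={3,4,5,6} D(U)={2,3,5,6}: Z {2,3,6}->{2,3}; Y {3,4,5,6}->{3,4}; U {2,3,5,6}->{5,6} => REVISION
Constraint 3 (Y + V = U) on D(Y)={3,4} D(V)={2,3,4,5} D(U)={5,6}: V {2,3,4,5}->{2,3} => REVISION
Total revisions = 3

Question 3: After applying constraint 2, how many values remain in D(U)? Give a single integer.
Constraint 1 (V < Y) on D(V)={2,3,4,5,6} D(Y)={2,3,4,5,6}: V {2,3,4,5,6}->{2,3,4,5}; Y {2,3,4,5,6}->{3,4,5,6}
Constraint 2 (Z + Y = U) on D(Z)={2,3,6} D(Y)={3,4,5,6} D(U)={2,3,5,6}: Z {2,3,6}->{2,3}; Y {3,4,5,6}->{3,4}; U {2,3,5,6}->{5,6}
So after constraint 2: D(U)={5,6}, size = 2

Answer: 2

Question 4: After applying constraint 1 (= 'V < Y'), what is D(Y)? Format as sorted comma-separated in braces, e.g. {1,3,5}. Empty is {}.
Constraint 1 (V < Y) on D(V)={2,3,4,5,6} D(Y)={2,3,4,5,6}: V {2,3,4,5,6}->{2,3,4,5}; Y {2,3,4,5,6}->{3,4,5,6}
So after constraint 1: D(Y) = {3,4,5,6}

Answer: {3,4,5,6}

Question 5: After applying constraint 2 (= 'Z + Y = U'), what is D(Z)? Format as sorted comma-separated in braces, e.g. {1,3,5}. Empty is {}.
Answer: {2,3}

Derivation:
Constraint 1 (V < Y) on D(V)={2,3,4,5,6} D(Y)={2,3,4,5,6}: V {2,3,4,5,6}->{2,3,4,5}; Y {2,3,4,5,6}->{3,4,5,6}
Constraint 2 (Z + Y = U) on D(Z)={2,3,6} D(Y)={3,4,5,6} D(U)={2,3,5,6}: Z {2,3,6}->{2,3}; Y {3,4,5,6}->{3,4}; U {2,3,5,6}->{5,6}
So after constraint 2: D(Z) = {2,3}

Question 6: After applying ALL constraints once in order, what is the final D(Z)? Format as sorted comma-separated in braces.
Answer: {2,3}

Derivation:
Constraint 1 (V < Y) on D(V)={2,3,4,5,6} D(Y)={2,3,4,5,6}: V {2,3,4,5,6}->{2,3,4,5}; Y {2,3,4,5,6}->{3,4,5,6}
Constraint 2 (Z + Y = U) on D(Z)={2,3,6} D(Y)={3,4,5,6} D(U)={2,3,5,6}: Z {2,3,6}->{2,3}; Y {3,4,5,6}->{3,4}; U {2,3,5,6}->{5,6}
Constraint 3 (Y + V = U) on D(Y)={3,4} D(V)={2,3,4,5} D(U)={5,6}: V {2,3,4,5}->{2,3}
So after all 3 constraints: D(Z) = {2,3}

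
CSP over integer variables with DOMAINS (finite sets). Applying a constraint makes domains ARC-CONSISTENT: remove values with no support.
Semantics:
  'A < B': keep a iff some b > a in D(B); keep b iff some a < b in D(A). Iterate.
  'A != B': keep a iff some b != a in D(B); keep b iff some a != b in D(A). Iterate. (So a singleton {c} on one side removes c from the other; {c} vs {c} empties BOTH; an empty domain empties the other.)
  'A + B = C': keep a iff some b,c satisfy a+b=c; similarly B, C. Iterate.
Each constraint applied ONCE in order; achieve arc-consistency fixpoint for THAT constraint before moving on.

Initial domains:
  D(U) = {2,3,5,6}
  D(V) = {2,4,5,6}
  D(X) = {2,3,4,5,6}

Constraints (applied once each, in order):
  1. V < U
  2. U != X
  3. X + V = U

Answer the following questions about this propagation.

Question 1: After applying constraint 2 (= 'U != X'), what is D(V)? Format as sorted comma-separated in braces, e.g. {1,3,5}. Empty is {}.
Answer: {2,4,5}

Derivation:
Constraint 1 (V < U) on D(V)={2,4,5,6} D(U)={2,3,5,6}: V {2,4,5,6}->{2,4,5}; U {2,3,5,6}->{3,5,6}
Constraint 2 (U != X) on D(U)={3,5,6} D(X)={2,3,4,5,6}: no change
So after constraint 2: D(V) = {2,4,5}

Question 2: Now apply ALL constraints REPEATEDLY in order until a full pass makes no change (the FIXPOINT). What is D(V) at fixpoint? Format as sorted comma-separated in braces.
pass 0 (initial): D(V)={2,4,5,6}
pass 1: U {2,3,5,6}->{5,6}; V {2,4,5,6}->{2,4}; X {2,3,4,5,6}->{2,3,4}
pass 2: no change
Fixpoint after 2 passes: D(V) = {2,4}

Answer: {2,4}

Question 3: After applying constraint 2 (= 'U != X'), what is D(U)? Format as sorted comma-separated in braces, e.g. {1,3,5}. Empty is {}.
Constraint 1 (V < U) on D(V)={2,4,5,6} D(U)={2,3,5,6}: V {2,4,5,6}->{2,4,5}; U {2,3,5,6}->{3,5,6}
Constraint 2 (U != X) on D(U)={3,5,6} D(X)={2,3,4,5,6}: no change
So after constraint 2: D(U) = {3,5,6}

Answer: {3,5,6}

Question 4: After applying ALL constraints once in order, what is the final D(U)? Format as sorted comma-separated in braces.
Answer: {5,6}

Derivation:
Constraint 1 (V < U) on D(V)={2,4,5,6} D(U)={2,3,5,6}: V {2,4,5,6}->{2,4,5}; U {2,3,5,6}->{3,5,6}
Constraint 2 (U != X) on D(U)={3,5,6} D(X)={2,3,4,5,6}: no change
Constraint 3 (X + V = U) on D(X)={2,3,4,5,6} D(V)={2,4,5} D(U)={3,5,6}: X {2,3,4,5,6}->{2,3,4}; V {2,4,5}->{2,4}; U {3,5,6}->{5,6}
So after all 3 constraints: D(U) = {5,6}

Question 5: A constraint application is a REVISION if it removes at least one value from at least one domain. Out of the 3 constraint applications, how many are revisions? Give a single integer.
Constraint 1 (V < U) on D(V)={2,4,5,6} D(U)={2,3,5,6}: V {2,4,5,6}->{2,4,5}; U {2,3,5,6}->{3,5,6} => REVISION
Constraint 2 (U != X) on D(U)={3,5,6} D(X)={2,3,4,5,6}: no change => not a revision
Constraint 3 (X + V = U) on D(X)={2,3,4,5,6} D(V)={2,4,5} D(U)={3,5,6}: X {2,3,4,5,6}->{2,3,4}; V {2,4,5}->{2,4}; U {3,5,6}->{5,6} => REVISION
Total revisions = 2

Answer: 2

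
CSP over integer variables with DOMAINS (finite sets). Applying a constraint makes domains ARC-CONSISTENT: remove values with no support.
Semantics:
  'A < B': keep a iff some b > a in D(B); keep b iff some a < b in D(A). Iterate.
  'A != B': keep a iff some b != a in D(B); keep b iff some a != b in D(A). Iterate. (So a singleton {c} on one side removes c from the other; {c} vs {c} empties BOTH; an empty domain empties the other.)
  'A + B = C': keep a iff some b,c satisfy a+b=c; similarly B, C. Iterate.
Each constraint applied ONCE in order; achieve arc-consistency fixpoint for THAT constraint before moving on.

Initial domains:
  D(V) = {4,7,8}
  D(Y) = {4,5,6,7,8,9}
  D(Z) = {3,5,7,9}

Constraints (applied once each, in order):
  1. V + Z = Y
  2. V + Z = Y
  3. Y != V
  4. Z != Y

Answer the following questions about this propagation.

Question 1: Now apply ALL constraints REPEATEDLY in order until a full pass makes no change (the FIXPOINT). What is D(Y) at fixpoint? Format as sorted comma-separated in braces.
Answer: {7,9}

Derivation:
pass 0 (initial): D(Y)={4,5,6,7,8,9}
pass 1: V {4,7,8}->{4}; Y {4,5,6,7,8,9}->{7,9}; Z {3,5,7,9}->{3,5}
pass 2: no change
Fixpoint after 2 passes: D(Y) = {7,9}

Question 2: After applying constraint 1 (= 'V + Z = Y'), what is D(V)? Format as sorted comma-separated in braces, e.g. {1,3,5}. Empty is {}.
Constraint 1 (V + Z = Y) on D(V)={4,7,8} D(Z)={3,5,7,9} D(Y)={4,5,6,7,8,9}: V {4,7,8}->{4}; Z {3,5,7,9}->{3,5}; Y {4,5,6,7,8,9}->{7,9}
So after constraint 1: D(V) = {4}

Answer: {4}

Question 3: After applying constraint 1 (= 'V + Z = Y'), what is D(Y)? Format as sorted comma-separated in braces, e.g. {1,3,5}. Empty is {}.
Constraint 1 (V + Z = Y) on D(V)={4,7,8} D(Z)={3,5,7,9} D(Y)={4,5,6,7,8,9}: V {4,7,8}->{4}; Z {3,5,7,9}->{3,5}; Y {4,5,6,7,8,9}->{7,9}
So after constraint 1: D(Y) = {7,9}

Answer: {7,9}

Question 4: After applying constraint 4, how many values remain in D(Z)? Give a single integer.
Answer: 2

Derivation:
Constraint 1 (V + Z = Y) on D(V)={4,7,8} D(Z)={3,5,7,9} D(Y)={4,5,6,7,8,9}: V {4,7,8}->{4}; Z {3,5,7,9}->{3,5}; Y {4,5,6,7,8,9}->{7,9}
Constraint 2 (V + Z = Y) on D(V)={4} D(Z)={3,5} D(Y)={7,9}: no change
Constraint 3 (Y != V) on D(Y)={7,9} D(V)={4}: no change
Constraint 4 (Z != Y) on D(Z)={3,5} D(Y)={7,9}: no change
So after constraint 4: D(Z)={3,5}, size = 2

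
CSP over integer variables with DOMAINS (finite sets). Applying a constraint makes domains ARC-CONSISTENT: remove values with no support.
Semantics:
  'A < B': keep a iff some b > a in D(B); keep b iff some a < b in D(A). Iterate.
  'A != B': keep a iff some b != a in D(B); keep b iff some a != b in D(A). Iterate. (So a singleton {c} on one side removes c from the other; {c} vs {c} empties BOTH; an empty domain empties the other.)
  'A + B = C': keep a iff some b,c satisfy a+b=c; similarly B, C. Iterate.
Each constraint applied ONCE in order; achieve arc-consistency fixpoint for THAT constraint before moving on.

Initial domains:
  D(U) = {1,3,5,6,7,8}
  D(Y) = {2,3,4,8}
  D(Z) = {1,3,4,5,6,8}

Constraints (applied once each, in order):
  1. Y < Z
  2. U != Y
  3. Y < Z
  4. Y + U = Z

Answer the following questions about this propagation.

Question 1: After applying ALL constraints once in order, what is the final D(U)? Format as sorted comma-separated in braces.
Constraint 1 (Y < Z) on D(Y)={2,3,4,8} D(Z)={1,3,4,5,6,8}: Y {2,3,4,8}->{2,3,4}; Z {1,3,4,5,6,8}->{3,4,5,6,8}
Constraint 2 (U != Y) on D(U)={1,3,5,6,7,8} D(Y)={2,3,4}: no change
Constraint 3 (Y < Z) on D(Y)={2,3,4} D(Z)={3,4,5,6,8}: no change
Constraint 4 (Y + U = Z) on D(Y)={2,3,4} D(U)={1,3,5,6,7,8} D(Z)={3,4,5,6,8}: U {1,3,5,6,7,8}->{1,3,5,6}
So after all 4 constraints: D(U) = {1,3,5,6}

Answer: {1,3,5,6}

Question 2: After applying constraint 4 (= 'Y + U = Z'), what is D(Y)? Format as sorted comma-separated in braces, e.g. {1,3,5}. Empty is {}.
Constraint 1 (Y < Z) on D(Y)={2,3,4,8} D(Z)={1,3,4,5,6,8}: Y {2,3,4,8}->{2,3,4}; Z {1,3,4,5,6,8}->{3,4,5,6,8}
Constraint 2 (U != Y) on D(U)={1,3,5,6,7,8} D(Y)={2,3,4}: no change
Constraint 3 (Y < Z) on D(Y)={2,3,4} D(Z)={3,4,5,6,8}: no change
Constraint 4 (Y + U = Z) on D(Y)={2,3,4} D(U)={1,3,5,6,7,8} D(Z)={3,4,5,6,8}: U {1,3,5,6,7,8}->{1,3,5,6}
So after constraint 4: D(Y) = {2,3,4}

Answer: {2,3,4}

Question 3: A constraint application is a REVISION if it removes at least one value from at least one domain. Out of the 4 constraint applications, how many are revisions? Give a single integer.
Constraint 1 (Y < Z) on D(Y)={2,3,4,8} D(Z)={1,3,4,5,6,8}: Y {2,3,4,8}->{2,3,4}; Z {1,3,4,5,6,8}->{3,4,5,6,8} => REVISION
Constraint 2 (U != Y) on D(U)={1,3,5,6,7,8} D(Y)={2,3,4}: no change => not a revision
Constraint 3 (Y < Z) on D(Y)={2,3,4} D(Z)={3,4,5,6,8}: no change => not a revision
Constraint 4 (Y + U = Z) on D(Y)={2,3,4} D(U)={1,3,5,6,7,8} D(Z)={3,4,5,6,8}: U {1,3,5,6,7,8}->{1,3,5,6} => REVISION
Total revisions = 2

Answer: 2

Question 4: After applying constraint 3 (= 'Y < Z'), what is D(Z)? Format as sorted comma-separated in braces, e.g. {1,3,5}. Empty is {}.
Constraint 1 (Y < Z) on D(Y)={2,3,4,8} D(Z)={1,3,4,5,6,8}: Y {2,3,4,8}->{2,3,4}; Z {1,3,4,5,6,8}->{3,4,5,6,8}
Constraint 2 (U != Y) on D(U)={1,3,5,6,7,8} D(Y)={2,3,4}: no change
Constraint 3 (Y < Z) on D(Y)={2,3,4} D(Z)={3,4,5,6,8}: no change
So after constraint 3: D(Z) = {3,4,5,6,8}

Answer: {3,4,5,6,8}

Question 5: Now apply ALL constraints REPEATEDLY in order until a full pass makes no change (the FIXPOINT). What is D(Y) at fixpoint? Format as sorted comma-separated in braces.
pass 0 (initial): D(Y)={2,3,4,8}
pass 1: U {1,3,5,6,7,8}->{1,3,5,6}; Y {2,3,4,8}->{2,3,4}; Z {1,3,4,5,6,8}->{3,4,5,6,8}
pass 2: no change
Fixpoint after 2 passes: D(Y) = {2,3,4}

Answer: {2,3,4}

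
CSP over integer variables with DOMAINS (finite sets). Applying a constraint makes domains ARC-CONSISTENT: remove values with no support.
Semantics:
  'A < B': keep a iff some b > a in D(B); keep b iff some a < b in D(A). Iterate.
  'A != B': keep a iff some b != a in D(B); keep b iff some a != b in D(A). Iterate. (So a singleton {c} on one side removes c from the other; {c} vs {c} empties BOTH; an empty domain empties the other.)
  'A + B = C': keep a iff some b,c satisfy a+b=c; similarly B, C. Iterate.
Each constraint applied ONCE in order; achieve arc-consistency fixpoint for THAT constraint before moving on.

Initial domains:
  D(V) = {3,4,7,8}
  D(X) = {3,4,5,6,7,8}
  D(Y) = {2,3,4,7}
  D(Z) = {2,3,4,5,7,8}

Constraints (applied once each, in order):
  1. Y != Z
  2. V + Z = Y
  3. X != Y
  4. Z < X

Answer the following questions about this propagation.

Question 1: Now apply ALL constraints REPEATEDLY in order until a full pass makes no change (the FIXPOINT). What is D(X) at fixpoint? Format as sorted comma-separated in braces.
Answer: {4,5,6,8}

Derivation:
pass 0 (initial): D(X)={3,4,5,6,7,8}
pass 1: V {3,4,7,8}->{3,4}; X {3,4,5,6,7,8}->{4,5,6,8}; Y {2,3,4,7}->{7}; Z {2,3,4,5,7,8}->{3,4}
pass 2: no change
Fixpoint after 2 passes: D(X) = {4,5,6,8}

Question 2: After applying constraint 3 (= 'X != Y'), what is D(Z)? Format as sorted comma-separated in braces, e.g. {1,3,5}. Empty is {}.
Answer: {3,4}

Derivation:
Constraint 1 (Y != Z) on D(Y)={2,3,4,7} D(Z)={2,3,4,5,7,8}: no change
Constraint 2 (V + Z = Y) on D(V)={3,4,7,8} D(Z)={2,3,4,5,7,8} D(Y)={2,3,4,7}: V {3,4,7,8}->{3,4}; Z {2,3,4,5,7,8}->{3,4}; Y {2,3,4,7}->{7}
Constraint 3 (X != Y) on D(X)={3,4,5,6,7,8} D(Y)={7}: X {3,4,5,6,7,8}->{3,4,5,6,8}
So after constraint 3: D(Z) = {3,4}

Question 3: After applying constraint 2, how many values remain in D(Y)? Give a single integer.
Answer: 1

Derivation:
Constraint 1 (Y != Z) on D(Y)={2,3,4,7} D(Z)={2,3,4,5,7,8}: no change
Constraint 2 (V + Z = Y) on D(V)={3,4,7,8} D(Z)={2,3,4,5,7,8} D(Y)={2,3,4,7}: V {3,4,7,8}->{3,4}; Z {2,3,4,5,7,8}->{3,4}; Y {2,3,4,7}->{7}
So after constraint 2: D(Y)={7}, size = 1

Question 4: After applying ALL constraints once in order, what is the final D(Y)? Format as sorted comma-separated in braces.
Answer: {7}

Derivation:
Constraint 1 (Y != Z) on D(Y)={2,3,4,7} D(Z)={2,3,4,5,7,8}: no change
Constraint 2 (V + Z = Y) on D(V)={3,4,7,8} D(Z)={2,3,4,5,7,8} D(Y)={2,3,4,7}: V {3,4,7,8}->{3,4}; Z {2,3,4,5,7,8}->{3,4}; Y {2,3,4,7}->{7}
Constraint 3 (X != Y) on D(X)={3,4,5,6,7,8} D(Y)={7}: X {3,4,5,6,7,8}->{3,4,5,6,8}
Constraint 4 (Z < X) on D(Z)={3,4} D(X)={3,4,5,6,8}: X {3,4,5,6,8}->{4,5,6,8}
So after all 4 constraints: D(Y) = {7}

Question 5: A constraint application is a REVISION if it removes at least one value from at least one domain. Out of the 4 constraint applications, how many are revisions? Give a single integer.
Constraint 1 (Y != Z) on D(Y)={2,3,4,7} D(Z)={2,3,4,5,7,8}: no change => not a revision
Constraint 2 (V + Z = Y) on D(V)={3,4,7,8} D(Z)={2,3,4,5,7,8} D(Y)={2,3,4,7}: V {3,4,7,8}->{3,4}; Z {2,3,4,5,7,8}->{3,4}; Y {2,3,4,7}->{7} => REVISION
Constraint 3 (X != Y) on D(X)={3,4,5,6,7,8} D(Y)={7}: X {3,4,5,6,7,8}->{3,4,5,6,8} => REVISION
Constraint 4 (Z < X) on D(Z)={3,4} D(X)={3,4,5,6,8}: X {3,4,5,6,8}->{4,5,6,8} => REVISION
Total revisions = 3

Answer: 3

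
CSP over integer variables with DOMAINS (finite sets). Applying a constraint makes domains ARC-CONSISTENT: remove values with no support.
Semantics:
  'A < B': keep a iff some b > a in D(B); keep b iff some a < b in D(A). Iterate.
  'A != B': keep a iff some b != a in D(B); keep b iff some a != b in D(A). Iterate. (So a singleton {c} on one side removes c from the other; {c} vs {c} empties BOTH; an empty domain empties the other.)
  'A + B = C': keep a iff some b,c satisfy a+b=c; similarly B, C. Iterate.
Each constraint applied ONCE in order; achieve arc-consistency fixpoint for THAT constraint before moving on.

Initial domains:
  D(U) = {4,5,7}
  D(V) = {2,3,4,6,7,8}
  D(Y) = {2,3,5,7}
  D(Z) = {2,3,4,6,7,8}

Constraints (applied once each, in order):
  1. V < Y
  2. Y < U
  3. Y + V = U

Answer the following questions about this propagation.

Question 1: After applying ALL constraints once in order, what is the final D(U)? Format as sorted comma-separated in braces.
Answer: {5,7}

Derivation:
Constraint 1 (V < Y) on D(V)={2,3,4,6,7,8} D(Y)={2,3,5,7}: V {2,3,4,6,7,8}->{2,3,4,6}; Y {2,3,5,7}->{3,5,7}
Constraint 2 (Y < U) on D(Y)={3,5,7} D(U)={4,5,7}: Y {3,5,7}->{3,5}
Constraint 3 (Y + V = U) on D(Y)={3,5} D(V)={2,3,4,6} D(U)={4,5,7}: V {2,3,4,6}->{2,4}; U {4,5,7}->{5,7}
So after all 3 constraints: D(U) = {5,7}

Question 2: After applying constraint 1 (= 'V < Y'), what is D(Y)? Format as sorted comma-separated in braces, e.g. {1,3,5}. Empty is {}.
Answer: {3,5,7}

Derivation:
Constraint 1 (V < Y) on D(V)={2,3,4,6,7,8} D(Y)={2,3,5,7}: V {2,3,4,6,7,8}->{2,3,4,6}; Y {2,3,5,7}->{3,5,7}
So after constraint 1: D(Y) = {3,5,7}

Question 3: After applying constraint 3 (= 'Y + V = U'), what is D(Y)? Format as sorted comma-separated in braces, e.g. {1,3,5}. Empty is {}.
Answer: {3,5}

Derivation:
Constraint 1 (V < Y) on D(V)={2,3,4,6,7,8} D(Y)={2,3,5,7}: V {2,3,4,6,7,8}->{2,3,4,6}; Y {2,3,5,7}->{3,5,7}
Constraint 2 (Y < U) on D(Y)={3,5,7} D(U)={4,5,7}: Y {3,5,7}->{3,5}
Constraint 3 (Y + V = U) on D(Y)={3,5} D(V)={2,3,4,6} D(U)={4,5,7}: V {2,3,4,6}->{2,4}; U {4,5,7}->{5,7}
So after constraint 3: D(Y) = {3,5}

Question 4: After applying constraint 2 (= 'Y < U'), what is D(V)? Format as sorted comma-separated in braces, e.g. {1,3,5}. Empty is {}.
Constraint 1 (V < Y) on D(V)={2,3,4,6,7,8} D(Y)={2,3,5,7}: V {2,3,4,6,7,8}->{2,3,4,6}; Y {2,3,5,7}->{3,5,7}
Constraint 2 (Y < U) on D(Y)={3,5,7} D(U)={4,5,7}: Y {3,5,7}->{3,5}
So after constraint 2: D(V) = {2,3,4,6}

Answer: {2,3,4,6}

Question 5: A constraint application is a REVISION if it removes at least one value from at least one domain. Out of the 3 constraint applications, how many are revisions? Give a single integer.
Constraint 1 (V < Y) on D(V)={2,3,4,6,7,8} D(Y)={2,3,5,7}: V {2,3,4,6,7,8}->{2,3,4,6}; Y {2,3,5,7}->{3,5,7} => REVISION
Constraint 2 (Y < U) on D(Y)={3,5,7} D(U)={4,5,7}: Y {3,5,7}->{3,5} => REVISION
Constraint 3 (Y + V = U) on D(Y)={3,5} D(V)={2,3,4,6} D(U)={4,5,7}: V {2,3,4,6}->{2,4}; U {4,5,7}->{5,7} => REVISION
Total revisions = 3

Answer: 3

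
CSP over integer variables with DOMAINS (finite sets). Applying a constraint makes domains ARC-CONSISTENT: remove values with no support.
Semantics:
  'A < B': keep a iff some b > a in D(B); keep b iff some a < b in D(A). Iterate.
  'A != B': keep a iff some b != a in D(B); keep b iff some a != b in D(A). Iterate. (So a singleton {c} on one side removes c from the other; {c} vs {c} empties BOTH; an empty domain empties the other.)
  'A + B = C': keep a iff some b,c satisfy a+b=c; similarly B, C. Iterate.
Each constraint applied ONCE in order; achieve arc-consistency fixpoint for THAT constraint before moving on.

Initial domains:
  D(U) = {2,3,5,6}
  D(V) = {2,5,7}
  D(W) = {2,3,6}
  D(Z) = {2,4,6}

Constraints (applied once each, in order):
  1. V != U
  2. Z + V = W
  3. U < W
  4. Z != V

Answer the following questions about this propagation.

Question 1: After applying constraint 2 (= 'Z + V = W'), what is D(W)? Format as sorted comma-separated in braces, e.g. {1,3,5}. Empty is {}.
Answer: {6}

Derivation:
Constraint 1 (V != U) on D(V)={2,5,7} D(U)={2,3,5,6}: no change
Constraint 2 (Z + V = W) on D(Z)={2,4,6} D(V)={2,5,7} D(W)={2,3,6}: Z {2,4,6}->{4}; V {2,5,7}->{2}; W {2,3,6}->{6}
So after constraint 2: D(W) = {6}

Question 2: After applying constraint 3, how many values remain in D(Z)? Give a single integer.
Answer: 1

Derivation:
Constraint 1 (V != U) on D(V)={2,5,7} D(U)={2,3,5,6}: no change
Constraint 2 (Z + V = W) on D(Z)={2,4,6} D(V)={2,5,7} D(W)={2,3,6}: Z {2,4,6}->{4}; V {2,5,7}->{2}; W {2,3,6}->{6}
Constraint 3 (U < W) on D(U)={2,3,5,6} D(W)={6}: U {2,3,5,6}->{2,3,5}
So after constraint 3: D(Z)={4}, size = 1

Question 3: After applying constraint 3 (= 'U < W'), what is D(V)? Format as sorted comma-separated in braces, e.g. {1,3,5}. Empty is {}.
Constraint 1 (V != U) on D(V)={2,5,7} D(U)={2,3,5,6}: no change
Constraint 2 (Z + V = W) on D(Z)={2,4,6} D(V)={2,5,7} D(W)={2,3,6}: Z {2,4,6}->{4}; V {2,5,7}->{2}; W {2,3,6}->{6}
Constraint 3 (U < W) on D(U)={2,3,5,6} D(W)={6}: U {2,3,5,6}->{2,3,5}
So after constraint 3: D(V) = {2}

Answer: {2}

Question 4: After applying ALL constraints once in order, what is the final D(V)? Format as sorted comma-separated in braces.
Constraint 1 (V != U) on D(V)={2,5,7} D(U)={2,3,5,6}: no change
Constraint 2 (Z + V = W) on D(Z)={2,4,6} D(V)={2,5,7} D(W)={2,3,6}: Z {2,4,6}->{4}; V {2,5,7}->{2}; W {2,3,6}->{6}
Constraint 3 (U < W) on D(U)={2,3,5,6} D(W)={6}: U {2,3,5,6}->{2,3,5}
Constraint 4 (Z != V) on D(Z)={4} D(V)={2}: no change
So after all 4 constraints: D(V) = {2}

Answer: {2}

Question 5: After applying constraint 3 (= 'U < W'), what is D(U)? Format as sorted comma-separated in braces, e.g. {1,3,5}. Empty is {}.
Constraint 1 (V != U) on D(V)={2,5,7} D(U)={2,3,5,6}: no change
Constraint 2 (Z + V = W) on D(Z)={2,4,6} D(V)={2,5,7} D(W)={2,3,6}: Z {2,4,6}->{4}; V {2,5,7}->{2}; W {2,3,6}->{6}
Constraint 3 (U < W) on D(U)={2,3,5,6} D(W)={6}: U {2,3,5,6}->{2,3,5}
So after constraint 3: D(U) = {2,3,5}

Answer: {2,3,5}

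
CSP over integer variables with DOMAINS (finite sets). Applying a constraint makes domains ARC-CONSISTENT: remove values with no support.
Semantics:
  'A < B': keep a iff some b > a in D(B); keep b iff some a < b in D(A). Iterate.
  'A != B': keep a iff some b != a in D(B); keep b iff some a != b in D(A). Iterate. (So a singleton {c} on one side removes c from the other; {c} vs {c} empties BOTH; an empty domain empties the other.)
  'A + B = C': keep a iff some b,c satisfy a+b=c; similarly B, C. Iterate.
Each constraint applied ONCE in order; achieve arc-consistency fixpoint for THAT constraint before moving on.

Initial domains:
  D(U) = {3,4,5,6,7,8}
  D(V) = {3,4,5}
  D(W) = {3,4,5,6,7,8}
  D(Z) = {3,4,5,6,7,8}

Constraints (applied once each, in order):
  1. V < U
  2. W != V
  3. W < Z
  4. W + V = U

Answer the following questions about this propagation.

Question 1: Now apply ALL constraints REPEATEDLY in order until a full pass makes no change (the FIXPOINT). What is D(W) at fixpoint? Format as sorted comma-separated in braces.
Answer: {3,4,5}

Derivation:
pass 0 (initial): D(W)={3,4,5,6,7,8}
pass 1: U {3,4,5,6,7,8}->{6,7,8}; W {3,4,5,6,7,8}->{3,4,5}; Z {3,4,5,6,7,8}->{4,5,6,7,8}
pass 2: no change
Fixpoint after 2 passes: D(W) = {3,4,5}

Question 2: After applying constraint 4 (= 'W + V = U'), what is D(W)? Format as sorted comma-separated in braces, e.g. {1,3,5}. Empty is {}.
Constraint 1 (V < U) on D(V)={3,4,5} D(U)={3,4,5,6,7,8}: U {3,4,5,6,7,8}->{4,5,6,7,8}
Constraint 2 (W != V) on D(W)={3,4,5,6,7,8} D(V)={3,4,5}: no change
Constraint 3 (W < Z) on D(W)={3,4,5,6,7,8} D(Z)={3,4,5,6,7,8}: W {3,4,5,6,7,8}->{3,4,5,6,7}; Z {3,4,5,6,7,8}->{4,5,6,7,8}
Constraint 4 (W + V = U) on D(W)={3,4,5,6,7} D(V)={3,4,5} D(U)={4,5,6,7,8}: W {3,4,5,6,7}->{3,4,5}; U {4,5,6,7,8}->{6,7,8}
So after constraint 4: D(W) = {3,4,5}

Answer: {3,4,5}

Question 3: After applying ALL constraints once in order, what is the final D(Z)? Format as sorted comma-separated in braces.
Constraint 1 (V < U) on D(V)={3,4,5} D(U)={3,4,5,6,7,8}: U {3,4,5,6,7,8}->{4,5,6,7,8}
Constraint 2 (W != V) on D(W)={3,4,5,6,7,8} D(V)={3,4,5}: no change
Constraint 3 (W < Z) on D(W)={3,4,5,6,7,8} D(Z)={3,4,5,6,7,8}: W {3,4,5,6,7,8}->{3,4,5,6,7}; Z {3,4,5,6,7,8}->{4,5,6,7,8}
Constraint 4 (W + V = U) on D(W)={3,4,5,6,7} D(V)={3,4,5} D(U)={4,5,6,7,8}: W {3,4,5,6,7}->{3,4,5}; U {4,5,6,7,8}->{6,7,8}
So after all 4 constraints: D(Z) = {4,5,6,7,8}

Answer: {4,5,6,7,8}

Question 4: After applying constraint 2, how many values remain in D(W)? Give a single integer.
Answer: 6

Derivation:
Constraint 1 (V < U) on D(V)={3,4,5} D(U)={3,4,5,6,7,8}: U {3,4,5,6,7,8}->{4,5,6,7,8}
Constraint 2 (W != V) on D(W)={3,4,5,6,7,8} D(V)={3,4,5}: no change
So after constraint 2: D(W)={3,4,5,6,7,8}, size = 6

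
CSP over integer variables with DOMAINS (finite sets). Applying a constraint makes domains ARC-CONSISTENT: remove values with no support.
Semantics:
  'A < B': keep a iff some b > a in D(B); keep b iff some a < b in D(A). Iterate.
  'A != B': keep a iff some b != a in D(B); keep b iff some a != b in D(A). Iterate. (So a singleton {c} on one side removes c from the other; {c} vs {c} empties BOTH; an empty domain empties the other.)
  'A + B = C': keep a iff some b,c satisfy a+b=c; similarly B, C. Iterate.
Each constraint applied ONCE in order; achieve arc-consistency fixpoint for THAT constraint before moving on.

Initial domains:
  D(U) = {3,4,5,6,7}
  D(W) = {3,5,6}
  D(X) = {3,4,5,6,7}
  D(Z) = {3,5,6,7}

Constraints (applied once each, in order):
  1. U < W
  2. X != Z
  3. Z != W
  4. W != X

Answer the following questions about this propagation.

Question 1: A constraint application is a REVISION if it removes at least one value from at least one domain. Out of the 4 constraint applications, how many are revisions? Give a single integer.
Constraint 1 (U < W) on D(U)={3,4,5,6,7} D(W)={3,5,6}: U {3,4,5,6,7}->{3,4,5}; W {3,5,6}->{5,6} => REVISION
Constraint 2 (X != Z) on D(X)={3,4,5,6,7} D(Z)={3,5,6,7}: no change => not a revision
Constraint 3 (Z != W) on D(Z)={3,5,6,7} D(W)={5,6}: no change => not a revision
Constraint 4 (W != X) on D(W)={5,6} D(X)={3,4,5,6,7}: no change => not a revision
Total revisions = 1

Answer: 1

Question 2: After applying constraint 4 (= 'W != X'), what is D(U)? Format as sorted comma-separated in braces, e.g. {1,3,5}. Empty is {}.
Constraint 1 (U < W) on D(U)={3,4,5,6,7} D(W)={3,5,6}: U {3,4,5,6,7}->{3,4,5}; W {3,5,6}->{5,6}
Constraint 2 (X != Z) on D(X)={3,4,5,6,7} D(Z)={3,5,6,7}: no change
Constraint 3 (Z != W) on D(Z)={3,5,6,7} D(W)={5,6}: no change
Constraint 4 (W != X) on D(W)={5,6} D(X)={3,4,5,6,7}: no change
So after constraint 4: D(U) = {3,4,5}

Answer: {3,4,5}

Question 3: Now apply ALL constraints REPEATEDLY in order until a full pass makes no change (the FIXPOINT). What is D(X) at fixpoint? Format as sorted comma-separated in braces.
pass 0 (initial): D(X)={3,4,5,6,7}
pass 1: U {3,4,5,6,7}->{3,4,5}; W {3,5,6}->{5,6}
pass 2: no change
Fixpoint after 2 passes: D(X) = {3,4,5,6,7}

Answer: {3,4,5,6,7}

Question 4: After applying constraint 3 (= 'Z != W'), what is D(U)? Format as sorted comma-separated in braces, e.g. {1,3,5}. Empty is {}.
Answer: {3,4,5}

Derivation:
Constraint 1 (U < W) on D(U)={3,4,5,6,7} D(W)={3,5,6}: U {3,4,5,6,7}->{3,4,5}; W {3,5,6}->{5,6}
Constraint 2 (X != Z) on D(X)={3,4,5,6,7} D(Z)={3,5,6,7}: no change
Constraint 3 (Z != W) on D(Z)={3,5,6,7} D(W)={5,6}: no change
So after constraint 3: D(U) = {3,4,5}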